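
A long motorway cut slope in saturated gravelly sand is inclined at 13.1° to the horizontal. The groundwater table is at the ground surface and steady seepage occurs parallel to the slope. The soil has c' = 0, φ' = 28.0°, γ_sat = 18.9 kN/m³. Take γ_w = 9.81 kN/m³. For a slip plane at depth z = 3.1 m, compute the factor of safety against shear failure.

With seepage parallel to the slope and the water table at the surface, the effective normal stress on the slip plane uses the buoyant unit weight γ' = γ_sat − γ_w while the driving shear stress uses γ_sat:
FS = [c' + γ' z cos²β tanφ'] / [γ_sat z sinβ cosβ]
(For c' = 0 this reduces to FS = (γ'/γ_sat)·tanφ'/tanβ.)
γ' = 18.9 − 9.81 = 9.09 kN/m³
Numerator = 0.0 + 9.09·3.1·cos²13.1°·tan28.0° = 0.0 + 9.09·3.1·0.9486·0.5317 = 14.213 kPa
Denominator = 18.9·3.1·sin13.1°·cos13.1° = 18.9·3.1·0.2267·0.9740 = 12.934 kPa
FS = 14.213 / 12.934 = 1.099

FS = 1.10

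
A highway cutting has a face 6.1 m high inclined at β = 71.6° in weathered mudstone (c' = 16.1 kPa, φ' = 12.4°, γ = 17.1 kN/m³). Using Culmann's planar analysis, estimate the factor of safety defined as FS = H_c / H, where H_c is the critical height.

FS = 1.17

H_c = (4c'/γ) · sinβ cosφ' / [1 − cos(β − φ')]
    = (4·16.1/17.1) · sin71.6°·cos12.4° / [1 − cos59.2°]
    = 3.766 · 0.9267 / 0.4880 = 7.15 m
FS = H_c / H = 7.15 / 6.1 = 1.173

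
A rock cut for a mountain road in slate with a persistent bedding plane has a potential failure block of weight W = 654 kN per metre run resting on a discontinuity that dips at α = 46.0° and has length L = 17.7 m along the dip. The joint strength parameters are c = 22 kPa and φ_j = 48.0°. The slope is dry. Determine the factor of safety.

Resolving the block weight along and normal to the plane and applying the Mohr–Coulomb strength on the joint:
N' = W cosα = 654·cos46.0° = 454.3 kN/m
Driving force T = W sinα = 654·sin46.0° = 470.4 kN/m
Resisting force R = c·L + N'·tanφ_j = 22·17.7 + 454.3·tan48.0° = 389.4 + 504.6 = 894.0 kN/m
FS = R / T = 894.0 / 470.4 = 1.900

FS = 1.90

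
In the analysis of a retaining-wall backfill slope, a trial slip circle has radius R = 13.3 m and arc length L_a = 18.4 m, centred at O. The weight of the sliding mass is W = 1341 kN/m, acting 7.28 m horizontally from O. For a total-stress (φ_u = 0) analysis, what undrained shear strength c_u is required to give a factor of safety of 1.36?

c_u = 54.3 kPa

FS = c_u·L_a·R / (W·d), so c_u = FS·W·d / (L_a·R).
c_u = 1.36·1341·7.28 / (18.40·13.3) = 13277.0 / 244.72 = 54.25 kPa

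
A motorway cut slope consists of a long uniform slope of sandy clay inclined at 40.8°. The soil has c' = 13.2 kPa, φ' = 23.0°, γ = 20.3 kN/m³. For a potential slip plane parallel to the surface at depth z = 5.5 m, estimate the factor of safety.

For an infinite slope with a slip plane parallel to the surface (no pore pressure): FS = [c' + γz cos²β tanφ'] / [γz sinβ cosβ].
γz = 20.3·5.5 = 111.65 kN/m²
Numerator = 13.2 + 111.65·cos²40.8°·tan23.0° = 13.2 + 111.65·0.5730·0.4245 = 40.358 kPa
Denominator = 111.65·sin40.8°·cos40.8° = 111.65·0.6534·0.7570 = 55.226 kPa
FS = 40.358 / 55.226 = 0.731

FS = 0.73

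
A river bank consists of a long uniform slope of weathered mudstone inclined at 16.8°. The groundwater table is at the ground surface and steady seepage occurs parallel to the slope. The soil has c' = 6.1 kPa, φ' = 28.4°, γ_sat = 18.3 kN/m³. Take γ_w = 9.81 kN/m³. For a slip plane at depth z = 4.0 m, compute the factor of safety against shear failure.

With seepage parallel to the slope and the water table at the surface, the effective normal stress on the slip plane uses the buoyant unit weight γ' = γ_sat − γ_w while the driving shear stress uses γ_sat:
FS = [c' + γ' z cos²β tanφ'] / [γ_sat z sinβ cosβ]
γ' = 18.3 − 9.81 = 8.49 kN/m³
Numerator = 6.1 + 8.49·4.0·cos²16.8°·tan28.4° = 6.1 + 8.49·4.0·0.9165·0.5407 = 22.928 kPa
Denominator = 18.3·4.0·sin16.8°·cos16.8° = 18.3·4.0·0.2890·0.9573 = 20.254 kPa
FS = 22.928 / 20.254 = 1.132

FS = 1.13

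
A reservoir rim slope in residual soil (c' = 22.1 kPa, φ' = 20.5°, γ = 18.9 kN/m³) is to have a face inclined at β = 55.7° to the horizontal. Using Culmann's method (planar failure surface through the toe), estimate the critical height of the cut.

H_c = 19.79 m

Culmann's analysis gives the critical failure plane at α_cr = (β + φ')/2 = (55.7 + 20.5)/2 = 38.1°, and the critical height
H_c = (4c'/γ) · sinβ cosφ' / [1 − cos(β − φ')]
    = (4·22.1/18.9) · sin55.7°·cos20.5° / [1 − cos(35.2°)]
    = 4.677 · 0.8261·0.9367 / [1 − 0.8171]
    = 4.677 · 0.7738 / 0.1829
    = 19.79 m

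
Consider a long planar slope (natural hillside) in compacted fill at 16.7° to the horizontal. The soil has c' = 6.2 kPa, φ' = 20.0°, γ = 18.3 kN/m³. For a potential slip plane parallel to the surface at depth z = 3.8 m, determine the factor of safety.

For an infinite slope with a slip plane parallel to the surface (no pore pressure): FS = [c' + γz cos²β tanφ'] / [γz sinβ cosβ].
γz = 18.3·3.8 = 69.54 kN/m²
Numerator = 6.2 + 69.54·cos²16.7°·tan20.0° = 6.2 + 69.54·0.9174·0.3640 = 29.420 kPa
Denominator = 69.54·sin16.7°·cos16.7° = 69.54·0.2874·0.9578 = 19.140 kPa
FS = 29.420 / 19.140 = 1.537

FS = 1.54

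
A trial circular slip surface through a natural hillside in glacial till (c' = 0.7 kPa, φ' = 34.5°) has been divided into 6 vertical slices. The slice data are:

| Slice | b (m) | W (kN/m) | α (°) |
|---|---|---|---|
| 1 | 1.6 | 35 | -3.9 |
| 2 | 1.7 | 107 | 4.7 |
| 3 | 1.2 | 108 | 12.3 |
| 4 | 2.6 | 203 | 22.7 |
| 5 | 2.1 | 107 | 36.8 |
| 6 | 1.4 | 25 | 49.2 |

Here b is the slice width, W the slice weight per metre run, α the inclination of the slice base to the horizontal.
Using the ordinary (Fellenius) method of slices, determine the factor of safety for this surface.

FS = 1.98

Ordinary method of slices: FS = Σ[c'·Δl_i + (W_i cosα_i)·tanφ'] / Σ W_i sinα_i, with Δl_i = b_i / cosα_i.
Slice 1: Δl = 1.6/cos(-3.9°) = 1.604 m; N'_1 = 35·cos(-3.9°) = 34.9; c'Δl = 1.12; W sinα = -2.4
Slice 2: Δl = 1.7/cos4.7° = 1.706 m; N'_2 = 107·cos4.7° = 106.6; c'Δl = 1.19; W sinα = 8.8
Slice 3: Δl = 1.2/cos12.3° = 1.228 m; N'_3 = 108·cos12.3° = 105.5; c'Δl = 0.86; W sinα = 23.0
Slice 4: Δl = 2.6/cos22.7° = 2.818 m; N'_4 = 203·cos22.7° = 187.3; c'Δl = 1.97; W sinα = 78.3
Slice 5: Δl = 2.1/cos36.8° = 2.623 m; N'_5 = 107·cos36.8° = 85.7; c'Δl = 1.84; W sinα = 64.1
Slice 6: Δl = 1.4/cos49.2° = 2.143 m; N'_6 = 25·cos49.2° = 16.3; c'Δl = 1.50; W sinα = 18.9
Σc'Δl = 8.5 kN/m; ΣN' = 536.4 kN/m; ΣW sinα = 190.8 kN/m
Resisting = 8.5 + 536.4·tan34.5° = 8.5 + 368.6 = 377.1 kN/m
FS = 377.1 / 190.8 = 1.977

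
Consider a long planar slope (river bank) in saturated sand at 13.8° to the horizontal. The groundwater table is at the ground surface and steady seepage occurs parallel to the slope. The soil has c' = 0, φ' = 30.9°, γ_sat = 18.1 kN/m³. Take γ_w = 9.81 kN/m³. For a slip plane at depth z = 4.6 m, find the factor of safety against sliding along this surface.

FS = 1.12

With seepage parallel to the slope and the water table at the surface, the effective normal stress on the slip plane uses the buoyant unit weight γ' = γ_sat − γ_w while the driving shear stress uses γ_sat:
FS = [c' + γ' z cos²β tanφ'] / [γ_sat z sinβ cosβ]
(For c' = 0 this reduces to FS = (γ'/γ_sat)·tanφ'/tanβ.)
γ' = 18.1 − 9.81 = 8.29 kN/m³
Numerator = 0.0 + 8.29·4.6·cos²13.8°·tan30.9° = 0.0 + 8.29·4.6·0.9431·0.5985 = 21.524 kPa
Denominator = 18.1·4.6·sin13.8°·cos13.8° = 18.1·4.6·0.2385·0.9711 = 19.287 kPa
FS = 21.524 / 19.287 = 1.116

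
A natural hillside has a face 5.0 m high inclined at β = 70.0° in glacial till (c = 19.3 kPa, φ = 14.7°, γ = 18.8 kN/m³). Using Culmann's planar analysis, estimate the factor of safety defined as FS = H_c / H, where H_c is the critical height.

H_c = (4c/γ) · sinβ cosφ / [1 − cos(β − φ)]
    = (4·19.3/18.8) · sin70.0°·cos14.7° / [1 − cos55.3°]
    = 4.106 · 0.9089 / 0.4307 = 8.67 m
FS = H_c / H = 8.67 / 5.0 = 1.733

FS = 1.73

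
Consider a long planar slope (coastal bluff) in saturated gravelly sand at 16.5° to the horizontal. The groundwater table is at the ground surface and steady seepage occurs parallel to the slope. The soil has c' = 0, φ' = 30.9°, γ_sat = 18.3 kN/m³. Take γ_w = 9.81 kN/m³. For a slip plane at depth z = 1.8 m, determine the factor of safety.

With seepage parallel to the slope and the water table at the surface, the effective normal stress on the slip plane uses the buoyant unit weight γ' = γ_sat − γ_w while the driving shear stress uses γ_sat:
FS = [c' + γ' z cos²β tanφ'] / [γ_sat z sinβ cosβ]
(For c' = 0 this reduces to FS = (γ'/γ_sat)·tanφ'/tanβ.)
γ' = 18.3 − 9.81 = 8.49 kN/m³
Numerator = 0.0 + 8.49·1.8·cos²16.5°·tan30.9° = 0.0 + 8.49·1.8·0.9193·0.5985 = 8.408 kPa
Denominator = 18.3·1.8·sin16.5°·cos16.5° = 18.3·1.8·0.2840·0.9588 = 8.970 kPa
FS = 8.408 / 8.970 = 0.937

FS = 0.94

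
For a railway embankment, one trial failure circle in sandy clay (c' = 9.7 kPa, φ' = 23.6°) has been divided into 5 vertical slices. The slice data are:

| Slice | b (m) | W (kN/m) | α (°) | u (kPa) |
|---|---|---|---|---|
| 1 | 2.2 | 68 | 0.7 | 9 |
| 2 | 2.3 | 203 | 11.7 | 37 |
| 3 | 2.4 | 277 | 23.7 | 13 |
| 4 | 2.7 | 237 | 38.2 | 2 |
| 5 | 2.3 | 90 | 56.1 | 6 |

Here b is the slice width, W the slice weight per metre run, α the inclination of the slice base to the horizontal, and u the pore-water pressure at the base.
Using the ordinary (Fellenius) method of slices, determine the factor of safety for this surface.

Ordinary method of slices: FS = Σ[c'·Δl_i + (W_i cosα_i − u_i·Δl_i)·tanφ'] / Σ W_i sinα_i, with Δl_i = b_i / cosα_i.
Slice 1: Δl = 2.2/cos0.7° = 2.200 m; N'_1 = 68·cos0.7° − 9·2.200 = 48.2; c'Δl = 21.34; W sinα = 0.8
Slice 2: Δl = 2.3/cos11.7° = 2.349 m; N'_2 = 203·cos11.7° − 37·2.349 = 111.9; c'Δl = 22.78; W sinα = 41.2
Slice 3: Δl = 2.4/cos23.7° = 2.621 m; N'_3 = 277·cos23.7° − 13·2.621 = 219.6; c'Δl = 25.42; W sinα = 111.3
Slice 4: Δl = 2.7/cos38.2° = 3.436 m; N'_4 = 237·cos38.2° − 2·3.436 = 179.4; c'Δl = 33.33; W sinα = 146.6
Slice 5: Δl = 2.3/cos56.1° = 4.124 m; N'_5 = 90·cos56.1° − 6·4.124 = 25.5; c'Δl = 40.00; W sinα = 74.7
Σc'Δl = 142.9 kN/m; ΣN' = 584.5 kN/m; ΣW sinα = 374.6 kN/m
Resisting = 142.9 + 584.5·tan23.6° = 142.9 + 255.3 = 398.2 kN/m
FS = 398.2 / 374.6 = 1.063

FS = 1.06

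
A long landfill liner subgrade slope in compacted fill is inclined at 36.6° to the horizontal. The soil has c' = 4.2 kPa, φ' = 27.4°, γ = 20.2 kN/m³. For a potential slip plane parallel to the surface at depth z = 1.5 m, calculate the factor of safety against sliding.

FS = 0.99

For an infinite slope with a slip plane parallel to the surface (no pore pressure): FS = [c' + γz cos²β tanφ'] / [γz sinβ cosβ].
γz = 20.2·1.5 = 30.30 kN/m²
Numerator = 4.2 + 30.30·cos²36.6°·tan27.4° = 4.2 + 30.30·0.6445·0.5184 = 14.323 kPa
Denominator = 30.30·sin36.6°·cos36.6° = 30.30·0.5962·0.8028 = 14.503 kPa
FS = 14.323 / 14.503 = 0.988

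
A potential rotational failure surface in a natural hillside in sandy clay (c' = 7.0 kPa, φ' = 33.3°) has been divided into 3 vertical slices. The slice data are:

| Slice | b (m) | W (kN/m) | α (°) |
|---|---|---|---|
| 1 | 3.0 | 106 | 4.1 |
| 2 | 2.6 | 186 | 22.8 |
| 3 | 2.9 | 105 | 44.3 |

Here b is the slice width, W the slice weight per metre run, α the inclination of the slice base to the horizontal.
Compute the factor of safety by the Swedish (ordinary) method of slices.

Ordinary method of slices: FS = Σ[c'·Δl_i + (W_i cosα_i)·tanφ'] / Σ W_i sinα_i, with Δl_i = b_i / cosα_i.
Slice 1: Δl = 3.0/cos4.1° = 3.008 m; N'_1 = 106·cos4.1° = 105.7; c'Δl = 21.05; W sinα = 7.6
Slice 2: Δl = 2.6/cos22.8° = 2.820 m; N'_2 = 186·cos22.8° = 171.5; c'Δl = 19.74; W sinα = 72.1
Slice 3: Δl = 2.9/cos44.3° = 4.052 m; N'_3 = 105·cos44.3° = 75.1; c'Δl = 28.36; W sinα = 73.3
Σc'Δl = 69.2 kN/m; ΣN' = 352.3 kN/m; ΣW sinα = 153.0 kN/m
Resisting = 69.2 + 352.3·tan33.3° = 69.2 + 231.4 = 300.6 kN/m
FS = 300.6 / 153.0 = 1.965

FS = 1.96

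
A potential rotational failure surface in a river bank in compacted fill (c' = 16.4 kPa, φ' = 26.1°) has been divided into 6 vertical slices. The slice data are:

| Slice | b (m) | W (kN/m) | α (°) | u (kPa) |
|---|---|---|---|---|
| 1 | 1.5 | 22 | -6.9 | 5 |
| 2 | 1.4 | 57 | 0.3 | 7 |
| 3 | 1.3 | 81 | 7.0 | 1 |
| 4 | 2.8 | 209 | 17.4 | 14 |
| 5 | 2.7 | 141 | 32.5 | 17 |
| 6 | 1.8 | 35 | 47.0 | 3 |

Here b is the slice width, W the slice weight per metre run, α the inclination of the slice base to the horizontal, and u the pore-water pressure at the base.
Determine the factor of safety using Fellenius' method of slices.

FS = 2.33

Ordinary method of slices: FS = Σ[c'·Δl_i + (W_i cosα_i − u_i·Δl_i)·tanφ'] / Σ W_i sinα_i, with Δl_i = b_i / cosα_i.
Slice 1: Δl = 1.5/cos(-6.9°) = 1.511 m; N'_1 = 22·cos(-6.9°) − 5·1.511 = 14.3; c'Δl = 24.78; W sinα = -2.6
Slice 2: Δl = 1.4/cos0.3° = 1.400 m; N'_2 = 57·cos0.3° − 7·1.400 = 47.2; c'Δl = 22.96; W sinα = 0.3
Slice 3: Δl = 1.3/cos7.0° = 1.310 m; N'_3 = 81·cos7.0° − 1·1.310 = 79.1; c'Δl = 21.48; W sinα = 9.9
Slice 4: Δl = 2.8/cos17.4° = 2.934 m; N'_4 = 209·cos17.4° − 14·2.934 = 158.4; c'Δl = 48.12; W sinα = 62.5
Slice 5: Δl = 2.7/cos32.5° = 3.201 m; N'_5 = 141·cos32.5° − 17·3.201 = 64.5; c'Δl = 52.50; W sinα = 75.8
Slice 6: Δl = 1.8/cos47.0° = 2.639 m; N'_6 = 35·cos47.0° − 3·2.639 = 16.0; c'Δl = 43.28; W sinα = 25.6
Σc'Δl = 213.1 kN/m; ΣN' = 379.4 kN/m; ΣW sinα = 171.4 kN/m
Resisting = 213.1 + 379.4·tan26.1° = 213.1 + 185.9 = 399.0 kN/m
FS = 399.0 / 171.4 = 2.328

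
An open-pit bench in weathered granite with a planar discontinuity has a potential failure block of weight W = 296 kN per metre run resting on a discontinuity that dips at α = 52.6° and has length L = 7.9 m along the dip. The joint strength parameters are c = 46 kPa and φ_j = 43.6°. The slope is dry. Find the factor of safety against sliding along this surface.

FS = 2.27

Resolving the block weight along and normal to the plane and applying the Mohr–Coulomb strength on the joint:
N' = W cosα = 296·cos52.6° = 179.8 kN/m
Driving force T = W sinα = 296·sin52.6° = 235.1 kN/m
Resisting force R = c·L + N'·tanφ_j = 46·7.9 + 179.8·tan43.6° = 363.4 + 171.2 = 534.6 kN/m
FS = R / T = 534.6 / 235.1 = 2.273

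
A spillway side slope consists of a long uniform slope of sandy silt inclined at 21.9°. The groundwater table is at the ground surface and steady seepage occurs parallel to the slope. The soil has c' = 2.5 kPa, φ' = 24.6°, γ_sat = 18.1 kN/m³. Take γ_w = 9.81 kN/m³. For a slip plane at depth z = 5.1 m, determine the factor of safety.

FS = 0.60

With seepage parallel to the slope and the water table at the surface, the effective normal stress on the slip plane uses the buoyant unit weight γ' = γ_sat − γ_w while the driving shear stress uses γ_sat:
FS = [c' + γ' z cos²β tanφ'] / [γ_sat z sinβ cosβ]
γ' = 18.1 − 9.81 = 8.29 kN/m³
Numerator = 2.5 + 8.29·5.1·cos²21.9°·tan24.6° = 2.5 + 8.29·5.1·0.8609·0.4578 = 19.164 kPa
Denominator = 18.1·5.1·sin21.9°·cos21.9° = 18.1·5.1·0.3730·0.9278 = 31.946 kPa
FS = 19.164 / 31.946 = 0.600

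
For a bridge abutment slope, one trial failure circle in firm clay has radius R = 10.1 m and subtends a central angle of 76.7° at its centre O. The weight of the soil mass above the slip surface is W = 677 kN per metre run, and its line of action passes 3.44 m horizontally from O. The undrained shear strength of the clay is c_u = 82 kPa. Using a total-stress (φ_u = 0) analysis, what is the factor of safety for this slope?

FS = 4.81

Taking moments about the centre O, the resisting moment is provided by the undrained shear strength acting along the arc:
Arc length L_a = R·θ = 10.1·(76.7°·π/180) = 10.1·1.3387 = 13.52 m
M_R = c_u·L_a·R = 82·13.52·10.1 = 11197.7 kN·m/m
M_D = W·d = 677·3.44 = 2328.9 kN·m/m
FS = M_R / M_D = 11197.7 / 2328.9 = 4.808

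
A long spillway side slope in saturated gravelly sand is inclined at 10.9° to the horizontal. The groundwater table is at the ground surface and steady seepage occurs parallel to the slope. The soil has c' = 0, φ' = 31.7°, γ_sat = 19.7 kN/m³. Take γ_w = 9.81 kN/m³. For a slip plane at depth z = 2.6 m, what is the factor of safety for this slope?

With seepage parallel to the slope and the water table at the surface, the effective normal stress on the slip plane uses the buoyant unit weight γ' = γ_sat − γ_w while the driving shear stress uses γ_sat:
FS = [c' + γ' z cos²β tanφ'] / [γ_sat z sinβ cosβ]
(For c' = 0 this reduces to FS = (γ'/γ_sat)·tanφ'/tanβ.)
γ' = 19.7 − 9.81 = 9.89 kN/m³
Numerator = 0.0 + 9.89·2.6·cos²10.9°·tan31.7° = 0.0 + 9.89·2.6·0.9642·0.6176 = 15.313 kPa
Denominator = 19.7·2.6·sin10.9°·cos10.9° = 19.7·2.6·0.1891·0.9820 = 9.511 kPa
FS = 15.313 / 9.511 = 1.610

FS = 1.61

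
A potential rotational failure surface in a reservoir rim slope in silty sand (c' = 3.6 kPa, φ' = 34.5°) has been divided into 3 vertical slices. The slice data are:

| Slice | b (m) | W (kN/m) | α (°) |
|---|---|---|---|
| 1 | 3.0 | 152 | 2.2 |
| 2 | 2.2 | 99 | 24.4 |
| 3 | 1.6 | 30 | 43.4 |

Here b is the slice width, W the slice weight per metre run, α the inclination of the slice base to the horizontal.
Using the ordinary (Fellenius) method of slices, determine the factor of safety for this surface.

FS = 3.10

Ordinary method of slices: FS = Σ[c'·Δl_i + (W_i cosα_i)·tanφ'] / Σ W_i sinα_i, with Δl_i = b_i / cosα_i.
Slice 1: Δl = 3.0/cos2.2° = 3.002 m; N'_1 = 152·cos2.2° = 151.9; c'Δl = 10.81; W sinα = 5.8
Slice 2: Δl = 2.2/cos24.4° = 2.416 m; N'_2 = 99·cos24.4° = 90.2; c'Δl = 8.70; W sinα = 40.9
Slice 3: Δl = 1.6/cos43.4° = 2.202 m; N'_3 = 30·cos43.4° = 21.8; c'Δl = 7.93; W sinα = 20.6
Σc'Δl = 27.4 kN/m; ΣN' = 263.8 kN/m; ΣW sinα = 67.3 kN/m
Resisting = 27.4 + 263.8·tan34.5° = 27.4 + 181.3 = 208.8 kN/m
FS = 208.8 / 67.3 = 3.100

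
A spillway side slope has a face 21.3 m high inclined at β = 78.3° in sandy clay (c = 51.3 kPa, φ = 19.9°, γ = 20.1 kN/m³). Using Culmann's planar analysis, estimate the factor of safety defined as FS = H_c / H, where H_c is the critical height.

H_c = (4c/γ) · sinβ cosφ / [1 − cos(β − φ)]
    = (4·51.3/20.1) · sin78.3°·cos19.9° / [1 − cos58.4°]
    = 10.209 · 0.9208 / 0.4760 = 19.75 m
FS = H_c / H = 19.75 / 21.3 = 0.927

FS = 0.93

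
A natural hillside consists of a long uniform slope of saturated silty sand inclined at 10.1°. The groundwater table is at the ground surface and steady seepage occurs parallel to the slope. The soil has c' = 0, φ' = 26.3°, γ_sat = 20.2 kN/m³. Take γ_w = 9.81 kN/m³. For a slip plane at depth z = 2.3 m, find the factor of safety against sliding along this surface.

With seepage parallel to the slope and the water table at the surface, the effective normal stress on the slip plane uses the buoyant unit weight γ' = γ_sat − γ_w while the driving shear stress uses γ_sat:
FS = [c' + γ' z cos²β tanφ'] / [γ_sat z sinβ cosβ]
(For c' = 0 this reduces to FS = (γ'/γ_sat)·tanφ'/tanβ.)
γ' = 20.2 − 9.81 = 10.39 kN/m³
Numerator = 0.0 + 10.39·2.3·cos²10.1°·tan26.3° = 0.0 + 10.39·2.3·0.9692·0.4942 = 11.447 kPa
Denominator = 20.2·2.3·sin10.1°·cos10.1° = 20.2·2.3·0.1754·0.9845 = 8.021 kPa
FS = 11.447 / 8.021 = 1.427

FS = 1.43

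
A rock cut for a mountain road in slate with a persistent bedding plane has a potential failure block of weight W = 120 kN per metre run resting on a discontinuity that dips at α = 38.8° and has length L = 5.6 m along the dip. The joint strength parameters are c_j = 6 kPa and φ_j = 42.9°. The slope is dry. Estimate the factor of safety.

FS = 1.60

Resolving the block weight along and normal to the plane and applying the Mohr–Coulomb strength on the joint:
N' = W cosα = 120·cos38.8° = 93.5 kN/m
Driving force T = W sinα = 120·sin38.8° = 75.2 kN/m
Resisting force R = c_j·L + N'·tanφ_j = 6·5.6 + 93.5·tan42.9° = 33.6 + 86.9 = 120.5 kN/m
FS = R / T = 120.5 / 75.2 = 1.603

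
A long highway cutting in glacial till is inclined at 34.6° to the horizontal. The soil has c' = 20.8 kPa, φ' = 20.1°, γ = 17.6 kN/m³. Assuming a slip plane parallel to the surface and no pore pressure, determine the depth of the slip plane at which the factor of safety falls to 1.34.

Setting FS = 1.34 in FS = [c' + γz cos²β tanφ'] / [γz sinβ cosβ] and solving for z:
z = c' / [γ cosβ (FS·sinβ − cosβ·tanφ')]
  = 20.8 / [17.6·cos34.6°·(1.34·sin34.6° − cos34.6°·tan20.1°)]
  = 20.8 / [17.6·0.8231·(1.34·0.5678 − 0.8231·0.3659)]
  = 20.8 / 6.6596 = 3.123 m

z = 3.12 m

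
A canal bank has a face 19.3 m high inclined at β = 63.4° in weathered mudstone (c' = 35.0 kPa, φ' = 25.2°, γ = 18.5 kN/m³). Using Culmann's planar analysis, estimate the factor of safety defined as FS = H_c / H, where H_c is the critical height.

FS = 1.48

H_c = (4c'/γ) · sinβ cosφ' / [1 − cos(β − φ')]
    = (4·35.0/18.5) · sin63.4°·cos25.2° / [1 − cos38.2°]
    = 7.568 · 0.8091 / 0.2141 = 28.59 m
FS = H_c / H = 28.59 / 19.3 = 1.481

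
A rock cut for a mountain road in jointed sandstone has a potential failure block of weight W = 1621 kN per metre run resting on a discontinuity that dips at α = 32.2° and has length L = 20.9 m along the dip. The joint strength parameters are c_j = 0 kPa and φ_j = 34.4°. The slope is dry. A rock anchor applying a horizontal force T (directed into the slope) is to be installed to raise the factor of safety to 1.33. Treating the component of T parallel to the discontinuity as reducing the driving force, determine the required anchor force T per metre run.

Resolving forces along and normal to the sliding plane, with the horizontal anchor force T adding T·sinα to the effective normal force and T·cosα acting up the plane against the driving force:
FS = [c_jL + (W cosα + T sinα) tanφ_j] / [W sinα − T cosα]
Without the anchor: N' = 1371.7 kN/m, driving T_d = 863.8 kN/m, resisting R = 0·20.9 + 1371.7·tan34.4° = 939.2 kN/m, FS = 1.09.
Setting FS = 1.33 and solving for T:
1.33·(863.8 − T cos32.2°) = 939.2 + T sin32.2°·tan34.4°
T·(sin32.2°·tan34.4° + 1.33·cos32.2°) = 1.33·863.8 − 939.2
T·(0.5329·0.6847 + 1.33·0.8462) = 1148.8 − 939.2 = 209.6
T·1.4903 = 209.6
T = 140.7 kN/m

T = 141 kN/m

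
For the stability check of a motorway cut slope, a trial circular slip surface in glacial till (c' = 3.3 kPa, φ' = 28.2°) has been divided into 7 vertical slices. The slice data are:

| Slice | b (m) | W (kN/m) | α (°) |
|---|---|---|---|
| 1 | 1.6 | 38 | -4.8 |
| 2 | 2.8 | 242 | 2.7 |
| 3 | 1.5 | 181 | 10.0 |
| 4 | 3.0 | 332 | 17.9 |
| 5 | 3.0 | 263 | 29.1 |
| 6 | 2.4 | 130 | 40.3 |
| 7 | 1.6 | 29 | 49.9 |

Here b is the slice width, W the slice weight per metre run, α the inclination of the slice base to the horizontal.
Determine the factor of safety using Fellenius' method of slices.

Ordinary method of slices: FS = Σ[c'·Δl_i + (W_i cosα_i)·tanφ'] / Σ W_i sinα_i, with Δl_i = b_i / cosα_i.
Slice 1: Δl = 1.6/cos(-4.8°) = 1.606 m; N'_1 = 38·cos(-4.8°) = 37.9; c'Δl = 5.30; W sinα = -3.2
Slice 2: Δl = 2.8/cos2.7° = 2.803 m; N'_2 = 242·cos2.7° = 241.7; c'Δl = 9.25; W sinα = 11.4
Slice 3: Δl = 1.5/cos10.0° = 1.523 m; N'_3 = 181·cos10.0° = 178.3; c'Δl = 5.03; W sinα = 31.4
Slice 4: Δl = 3.0/cos17.9° = 3.153 m; N'_4 = 332·cos17.9° = 315.9; c'Δl = 10.40; W sinα = 102.0
Slice 5: Δl = 3.0/cos29.1° = 3.433 m; N'_5 = 263·cos29.1° = 229.8; c'Δl = 11.33; W sinα = 127.9
Slice 6: Δl = 2.4/cos40.3° = 3.147 m; N'_6 = 130·cos40.3° = 99.1; c'Δl = 10.38; W sinα = 84.1
Slice 7: Δl = 1.6/cos49.9° = 2.484 m; N'_7 = 29·cos49.9° = 18.7; c'Δl = 8.20; W sinα = 22.2
Σc'Δl = 59.9 kN/m; ΣN' = 1121.4 kN/m; ΣW sinα = 375.9 kN/m
Resisting = 59.9 + 1121.4·tan28.2° = 59.9 + 601.3 = 661.2 kN/m
FS = 661.2 / 375.9 = 1.759

FS = 1.76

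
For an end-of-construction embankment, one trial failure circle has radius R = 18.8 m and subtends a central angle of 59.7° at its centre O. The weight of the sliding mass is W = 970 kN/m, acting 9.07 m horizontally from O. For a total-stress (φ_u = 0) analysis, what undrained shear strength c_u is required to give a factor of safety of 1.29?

FS = c_u·L_a·R / (W·d), so c_u = FS·W·d / (L_a·R).
Arc length L_a = R·θ = 18.8·(59.7°·π/180) = 18.8·1.0420 = 19.59 m
c_u = 1.29·970·9.07 / (19.59·18.8) = 11349.3 / 368.27 = 30.82 kPa

c_u = 30.8 kPa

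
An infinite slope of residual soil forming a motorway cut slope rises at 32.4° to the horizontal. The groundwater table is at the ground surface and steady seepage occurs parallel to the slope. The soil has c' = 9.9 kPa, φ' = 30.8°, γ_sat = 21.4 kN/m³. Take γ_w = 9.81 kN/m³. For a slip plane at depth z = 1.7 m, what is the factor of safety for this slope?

FS = 1.11

With seepage parallel to the slope and the water table at the surface, the effective normal stress on the slip plane uses the buoyant unit weight γ' = γ_sat − γ_w while the driving shear stress uses γ_sat:
FS = [c' + γ' z cos²β tanφ'] / [γ_sat z sinβ cosβ]
γ' = 21.4 − 9.81 = 11.59 kN/m³
Numerator = 9.9 + 11.59·1.7·cos²32.4°·tan30.8° = 9.9 + 11.59·1.7·0.7129·0.5961 = 18.273 kPa
Denominator = 21.4·1.7·sin32.4°·cos32.4° = 21.4·1.7·0.5358·0.8443 = 16.459 kPa
FS = 18.273 / 16.459 = 1.110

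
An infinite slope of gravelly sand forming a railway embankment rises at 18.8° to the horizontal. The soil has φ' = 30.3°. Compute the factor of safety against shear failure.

FS = 1.72

For a dry cohesionless infinite slope the factor of safety is FS = tanφ' / tanβ.
FS = tan30.3° / tan18.8° = 0.5844 / 0.3404 = 1.717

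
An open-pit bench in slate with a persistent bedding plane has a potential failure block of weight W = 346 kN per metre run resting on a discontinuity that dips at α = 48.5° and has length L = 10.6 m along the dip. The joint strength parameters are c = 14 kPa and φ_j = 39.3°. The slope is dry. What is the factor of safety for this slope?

FS = 1.30

Resolving the block weight along and normal to the plane and applying the Mohr–Coulomb strength on the joint:
N' = W cosα = 346·cos48.5° = 229.3 kN/m
Driving force T = W sinα = 346·sin48.5° = 259.1 kN/m
Resisting force R = c·L + N'·tanφ_j = 14·10.6 + 229.3·tan39.3° = 148.4 + 187.7 = 336.1 kN/m
FS = R / T = 336.1 / 259.1 = 1.297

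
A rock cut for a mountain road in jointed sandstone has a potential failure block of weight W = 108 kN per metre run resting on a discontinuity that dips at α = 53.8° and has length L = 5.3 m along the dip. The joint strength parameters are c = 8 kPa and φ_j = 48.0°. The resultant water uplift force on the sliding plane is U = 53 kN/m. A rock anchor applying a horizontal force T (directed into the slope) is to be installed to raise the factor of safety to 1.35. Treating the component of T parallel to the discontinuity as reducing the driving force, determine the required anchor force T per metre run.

Resolving forces along and normal to the sliding plane, with the horizontal anchor force T adding T·sinα to the effective normal force and T·cosα acting up the plane against the driving force:
FS = [cL + (W cosα − U + T sinα) tanφ_j] / [W sinα − T cosα]
Without the anchor: N' = 10.8 kN/m, driving T_d = 87.2 kN/m, resisting R = 8·5.3 + 10.8·tan48.0° = 54.4 kN/m, FS = 0.62.
Setting FS = 1.35 and solving for T:
1.35·(87.2 − T cos53.8°) = 54.4 + T sin53.8°·tan48.0°
T·(sin53.8°·tan48.0° + 1.35·cos53.8°) = 1.35·87.2 − 54.4
T·(0.8070·1.1106 + 1.35·0.5906) = 117.7 − 54.4 = 63.3
T·1.6935 = 63.3
T = 37.4 kN/m

T = 37 kN/m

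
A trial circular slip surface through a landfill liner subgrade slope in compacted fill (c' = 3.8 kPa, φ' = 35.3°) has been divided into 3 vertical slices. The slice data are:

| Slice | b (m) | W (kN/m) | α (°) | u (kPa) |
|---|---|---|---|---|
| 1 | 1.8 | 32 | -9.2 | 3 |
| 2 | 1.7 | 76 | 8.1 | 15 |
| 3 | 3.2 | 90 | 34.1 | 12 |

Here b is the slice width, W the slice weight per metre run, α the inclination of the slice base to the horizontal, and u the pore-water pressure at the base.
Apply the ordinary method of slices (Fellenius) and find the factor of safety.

FS = 1.81

Ordinary method of slices: FS = Σ[c'·Δl_i + (W_i cosα_i − u_i·Δl_i)·tanφ'] / Σ W_i sinα_i, with Δl_i = b_i / cosα_i.
Slice 1: Δl = 1.8/cos(-9.2°) = 1.823 m; N'_1 = 32·cos(-9.2°) − 3·1.823 = 26.1; c'Δl = 6.93; W sinα = -5.1
Slice 2: Δl = 1.7/cos8.1° = 1.717 m; N'_2 = 76·cos8.1° − 15·1.717 = 49.5; c'Δl = 6.53; W sinα = 10.7
Slice 3: Δl = 3.2/cos34.1° = 3.864 m; N'_3 = 90·cos34.1° − 12·3.864 = 28.2; c'Δl = 14.68; W sinα = 50.5
Σc'Δl = 28.1 kN/m; ΣN' = 103.8 kN/m; ΣW sinα = 56.0 kN/m
Resisting = 28.1 + 103.8·tan35.3° = 28.1 + 73.5 = 101.6 kN/m
FS = 101.6 / 56.0 = 1.813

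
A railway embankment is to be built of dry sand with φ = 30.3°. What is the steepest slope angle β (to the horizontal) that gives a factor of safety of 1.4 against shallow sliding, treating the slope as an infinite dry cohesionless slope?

β = 22.7°

For an infinite dry cohesionless slope FS = tanφ/tanβ, so tanβ = tanφ / FS.
tanβ = tan30.3° / 1.4 = 0.5844 / 1.4 = 0.4174
β = arctan(0.4174) = 22.66°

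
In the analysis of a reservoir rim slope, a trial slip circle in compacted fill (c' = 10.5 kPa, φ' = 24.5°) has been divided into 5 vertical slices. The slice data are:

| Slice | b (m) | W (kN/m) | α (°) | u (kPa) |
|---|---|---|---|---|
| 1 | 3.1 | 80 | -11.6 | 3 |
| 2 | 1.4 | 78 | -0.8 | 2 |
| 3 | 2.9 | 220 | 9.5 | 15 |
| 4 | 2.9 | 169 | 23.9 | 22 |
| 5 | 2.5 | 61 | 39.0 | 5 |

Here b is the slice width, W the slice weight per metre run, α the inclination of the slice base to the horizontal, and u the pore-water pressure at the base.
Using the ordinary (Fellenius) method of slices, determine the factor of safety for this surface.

Ordinary method of slices: FS = Σ[c'·Δl_i + (W_i cosα_i − u_i·Δl_i)·tanφ'] / Σ W_i sinα_i, with Δl_i = b_i / cosα_i.
Slice 1: Δl = 3.1/cos(-11.6°) = 3.165 m; N'_1 = 80·cos(-11.6°) − 3·3.165 = 68.9; c'Δl = 33.23; W sinα = -16.1
Slice 2: Δl = 1.4/cos(-0.8°) = 1.400 m; N'_2 = 78·cos(-0.8°) − 2·1.400 = 75.2; c'Δl = 14.70; W sinα = -1.1
Slice 3: Δl = 2.9/cos9.5° = 2.940 m; N'_3 = 220·cos9.5° − 15·2.940 = 172.9; c'Δl = 30.87; W sinα = 36.3
Slice 4: Δl = 2.9/cos23.9° = 3.172 m; N'_4 = 169·cos23.9° − 22·3.172 = 84.7; c'Δl = 33.31; W sinα = 68.5
Slice 5: Δl = 2.5/cos39.0° = 3.217 m; N'_5 = 61·cos39.0° − 5·3.217 = 31.3; c'Δl = 33.78; W sinα = 38.4
Σc'Δl = 145.9 kN/m; ΣN' = 433.0 kN/m; ΣW sinα = 126.0 kN/m
Resisting = 145.9 + 433.0·tan24.5° = 145.9 + 197.3 = 343.2 kN/m
FS = 343.2 / 126.0 = 2.724

FS = 2.72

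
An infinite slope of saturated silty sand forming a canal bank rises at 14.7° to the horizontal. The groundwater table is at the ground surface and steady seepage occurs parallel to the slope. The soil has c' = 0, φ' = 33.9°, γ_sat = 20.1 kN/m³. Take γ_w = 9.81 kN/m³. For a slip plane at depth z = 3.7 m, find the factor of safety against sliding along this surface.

FS = 1.31

With seepage parallel to the slope and the water table at the surface, the effective normal stress on the slip plane uses the buoyant unit weight γ' = γ_sat − γ_w while the driving shear stress uses γ_sat:
FS = [c' + γ' z cos²β tanφ'] / [γ_sat z sinβ cosβ]
(For c' = 0 this reduces to FS = (γ'/γ_sat)·tanφ'/tanβ.)
γ' = 20.1 − 9.81 = 10.29 kN/m³
Numerator = 0.0 + 10.29·3.7·cos²14.7°·tan33.9° = 0.0 + 10.29·3.7·0.9356·0.6720 = 23.937 kPa
Denominator = 20.1·3.7·sin14.7°·cos14.7° = 20.1·3.7·0.2538·0.9673 = 18.254 kPa
FS = 23.937 / 18.254 = 1.311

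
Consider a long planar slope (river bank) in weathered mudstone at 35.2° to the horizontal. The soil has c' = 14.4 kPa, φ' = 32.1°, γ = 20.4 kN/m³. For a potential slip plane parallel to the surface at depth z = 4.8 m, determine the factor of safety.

FS = 1.20

For an infinite slope with a slip plane parallel to the surface (no pore pressure): FS = [c' + γz cos²β tanφ'] / [γz sinβ cosβ].
γz = 20.4·4.8 = 97.92 kN/m²
Numerator = 14.4 + 97.92·cos²35.2°·tan32.1° = 14.4 + 97.92·0.6677·0.6273 = 55.415 kPa
Denominator = 97.92·sin35.2°·cos35.2° = 97.92·0.5764·0.8171 = 46.123 kPa
FS = 55.415 / 46.123 = 1.201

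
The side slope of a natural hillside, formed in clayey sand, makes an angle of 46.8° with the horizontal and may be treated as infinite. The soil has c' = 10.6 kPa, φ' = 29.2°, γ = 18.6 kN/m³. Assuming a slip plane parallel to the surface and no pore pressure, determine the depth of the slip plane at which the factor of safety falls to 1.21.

Setting FS = 1.21 in FS = [c' + γz cos²β tanφ'] / [γz sinβ cosβ] and solving for z:
z = c' / [γ cosβ (FS·sinβ − cosβ·tanφ')]
  = 10.6 / [18.6·cos46.8°·(1.21·sin46.8° − cos46.8°·tan29.2°)]
  = 10.6 / [18.6·0.6845·(1.21·0.7290 − 0.6845·0.5589)]
  = 10.6 / 6.3596 = 1.667 m

z = 1.67 m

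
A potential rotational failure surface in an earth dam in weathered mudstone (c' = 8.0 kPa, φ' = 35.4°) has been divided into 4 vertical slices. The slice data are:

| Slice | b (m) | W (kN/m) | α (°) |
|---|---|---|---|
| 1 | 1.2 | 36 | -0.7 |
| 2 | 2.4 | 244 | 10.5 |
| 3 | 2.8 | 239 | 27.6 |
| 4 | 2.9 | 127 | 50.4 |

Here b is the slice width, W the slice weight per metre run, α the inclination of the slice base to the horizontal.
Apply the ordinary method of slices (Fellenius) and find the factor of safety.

Ordinary method of slices: FS = Σ[c'·Δl_i + (W_i cosα_i)·tanφ'] / Σ W_i sinα_i, with Δl_i = b_i / cosα_i.
Slice 1: Δl = 1.2/cos(-0.7°) = 1.200 m; N'_1 = 36·cos(-0.7°) = 36.0; c'Δl = 9.60; W sinα = -0.4
Slice 2: Δl = 2.4/cos10.5° = 2.441 m; N'_2 = 244·cos10.5° = 239.9; c'Δl = 19.53; W sinα = 44.5
Slice 3: Δl = 2.8/cos27.6° = 3.160 m; N'_3 = 239·cos27.6° = 211.8; c'Δl = 25.28; W sinα = 110.7
Slice 4: Δl = 2.9/cos50.4° = 4.550 m; N'_4 = 127·cos50.4° = 81.0; c'Δl = 36.40; W sinα = 97.9
Σc'Δl = 90.8 kN/m; ΣN' = 568.7 kN/m; ΣW sinα = 252.6 kN/m
Resisting = 90.8 + 568.7·tan35.4° = 90.8 + 404.1 = 494.9 kN/m
FS = 494.9 / 252.6 = 1.959

FS = 1.96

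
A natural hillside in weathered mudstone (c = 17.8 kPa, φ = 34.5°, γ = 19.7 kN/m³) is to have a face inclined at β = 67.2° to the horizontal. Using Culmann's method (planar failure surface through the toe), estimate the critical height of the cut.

Culmann's analysis gives the critical failure plane at α_cr = (β + φ)/2 = (67.2 + 34.5)/2 = 50.9°, and the critical height
H_c = (4c/γ) · sinβ cosφ / [1 − cos(β − φ)]
    = (4·17.8/19.7) · sin67.2°·cos34.5° / [1 − cos(32.7°)]
    = 3.614 · 0.9219·0.8241 / [1 − 0.8415]
    = 3.614 · 0.7597 / 0.1585
    = 17.33 m

H_c = 17.33 m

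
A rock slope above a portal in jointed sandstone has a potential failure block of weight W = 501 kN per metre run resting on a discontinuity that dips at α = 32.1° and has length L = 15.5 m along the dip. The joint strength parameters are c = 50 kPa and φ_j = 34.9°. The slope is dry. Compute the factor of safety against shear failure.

Resolving the block weight along and normal to the plane and applying the Mohr–Coulomb strength on the joint:
N' = W cosα = 501·cos32.1° = 424.4 kN/m
Driving force T = W sinα = 501·sin32.1° = 266.2 kN/m
Resisting force R = c·L + N'·tanφ_j = 50·15.5 + 424.4·tan34.9° = 775.0 + 296.1 = 1071.1 kN/m
FS = R / T = 1071.1 / 266.2 = 4.023

FS = 4.02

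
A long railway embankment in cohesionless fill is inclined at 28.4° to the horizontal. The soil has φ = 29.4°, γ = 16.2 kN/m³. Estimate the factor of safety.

FS = 1.04

For a dry cohesionless infinite slope the factor of safety is FS = tanφ / tanβ.
FS = tan29.4° / tan28.4° = 0.5635 / 0.5407 = 1.042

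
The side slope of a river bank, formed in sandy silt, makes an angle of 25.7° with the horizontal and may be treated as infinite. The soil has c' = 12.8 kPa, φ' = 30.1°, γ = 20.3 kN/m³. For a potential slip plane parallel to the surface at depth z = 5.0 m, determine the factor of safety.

For an infinite slope with a slip plane parallel to the surface (no pore pressure): FS = [c' + γz cos²β tanφ'] / [γz sinβ cosβ].
γz = 20.3·5.0 = 101.50 kN/m²
Numerator = 12.8 + 101.50·cos²25.7°·tan30.1° = 12.8 + 101.50·0.8119·0.5797 = 60.573 kPa
Denominator = 101.50·sin25.7°·cos25.7° = 101.50·0.4337·0.9011 = 39.662 kPa
FS = 60.573 / 39.662 = 1.527

FS = 1.53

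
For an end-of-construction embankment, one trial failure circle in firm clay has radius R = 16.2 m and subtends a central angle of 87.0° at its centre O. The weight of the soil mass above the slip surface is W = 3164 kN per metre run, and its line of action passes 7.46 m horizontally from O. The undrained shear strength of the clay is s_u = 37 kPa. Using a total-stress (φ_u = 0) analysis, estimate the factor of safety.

FS = 0.62

Taking moments about the centre O, the resisting moment is provided by the undrained shear strength acting along the arc:
Arc length L_a = R·θ = 16.2·(87.0°·π/180) = 16.2·1.5184 = 24.60 m
M_R = s_u·L_a·R = 37·24.60·16.2 = 14744.4 kN·m/m
M_D = W·d = 3164·7.46 = 23603.4 kN·m/m
FS = M_R / M_D = 14744.4 / 23603.4 = 0.625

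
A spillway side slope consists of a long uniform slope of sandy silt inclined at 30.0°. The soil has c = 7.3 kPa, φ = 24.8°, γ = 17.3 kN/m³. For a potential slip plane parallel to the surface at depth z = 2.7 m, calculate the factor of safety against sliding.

FS = 1.16

For an infinite slope with a slip plane parallel to the surface (no pore pressure): FS = [c + γz cos²β tanφ] / [γz sinβ cosβ].
γz = 17.3·2.7 = 46.71 kN/m²
Numerator = 7.3 + 46.71·cos²30.0°·tan24.8° = 7.3 + 46.71·0.7500·0.4621 = 23.487 kPa
Denominator = 46.71·sin30.0°·cos30.0° = 46.71·0.5000·0.8660 = 20.226 kPa
FS = 23.487 / 20.226 = 1.161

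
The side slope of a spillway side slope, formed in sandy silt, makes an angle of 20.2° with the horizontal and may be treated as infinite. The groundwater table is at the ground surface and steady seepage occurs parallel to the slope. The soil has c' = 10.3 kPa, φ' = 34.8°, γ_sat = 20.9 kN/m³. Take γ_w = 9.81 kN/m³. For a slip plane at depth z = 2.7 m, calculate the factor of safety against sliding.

FS = 1.57

With seepage parallel to the slope and the water table at the surface, the effective normal stress on the slip plane uses the buoyant unit weight γ' = γ_sat − γ_w while the driving shear stress uses γ_sat:
FS = [c' + γ' z cos²β tanφ'] / [γ_sat z sinβ cosβ]
γ' = 20.9 − 9.81 = 11.09 kN/m³
Numerator = 10.3 + 11.09·2.7·cos²20.2°·tan34.8° = 10.3 + 11.09·2.7·0.8808·0.6950 = 28.630 kPa
Denominator = 20.9·2.7·sin20.2°·cos20.2° = 20.9·2.7·0.3453·0.9385 = 18.287 kPa
FS = 28.630 / 18.287 = 1.566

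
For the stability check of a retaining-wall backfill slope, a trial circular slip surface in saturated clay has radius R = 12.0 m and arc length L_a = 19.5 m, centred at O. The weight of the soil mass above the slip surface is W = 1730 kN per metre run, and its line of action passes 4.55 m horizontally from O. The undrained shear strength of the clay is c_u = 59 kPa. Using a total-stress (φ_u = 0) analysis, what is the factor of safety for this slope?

Taking moments about the centre O, the resisting moment is provided by the undrained shear strength acting along the arc:
M_R = c_u·L_a·R = 59·19.50·12.0 = 13806.0 kN·m/m
M_D = W·d = 1730·4.55 = 7871.5 kN·m/m
FS = M_R / M_D = 13806.0 / 7871.5 = 1.754

FS = 1.75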